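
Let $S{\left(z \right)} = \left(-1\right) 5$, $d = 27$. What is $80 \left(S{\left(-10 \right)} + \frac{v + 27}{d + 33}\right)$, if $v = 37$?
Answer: $- \frac{944}{3} \approx -314.67$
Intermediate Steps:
$S{\left(z \right)} = -5$
$80 \left(S{\left(-10 \right)} + \frac{v + 27}{d + 33}\right) = 80 \left(-5 + \frac{37 + 27}{27 + 33}\right) = 80 \left(-5 + \frac{64}{60}\right) = 80 \left(-5 + 64 \cdot \frac{1}{60}\right) = 80 \left(-5 + \frac{16}{15}\right) = 80 \left(- \frac{59}{15}\right) = - \frac{944}{3}$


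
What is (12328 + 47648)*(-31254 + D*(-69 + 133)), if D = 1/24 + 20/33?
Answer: -20592039888/11 ≈ -1.8720e+9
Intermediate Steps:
D = 57/88 (D = 1*(1/24) + 20*(1/33) = 1/24 + 20/33 = 57/88 ≈ 0.64773)
(12328 + 47648)*(-31254 + D*(-69 + 133)) = (12328 + 47648)*(-31254 + 57*(-69 + 133)/88) = 59976*(-31254 + (57/88)*64) = 59976*(-31254 + 456/11) = 59976*(-343338/11) = -20592039888/11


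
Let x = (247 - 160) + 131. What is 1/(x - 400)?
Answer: -1/182 ≈ -0.0054945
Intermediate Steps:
x = 218 (x = 87 + 131 = 218)
1/(x - 400) = 1/(218 - 400) = 1/(-182) = -1/182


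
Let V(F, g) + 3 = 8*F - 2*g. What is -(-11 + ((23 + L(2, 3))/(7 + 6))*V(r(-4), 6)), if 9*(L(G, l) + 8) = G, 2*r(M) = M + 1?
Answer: 554/13 ≈ 42.615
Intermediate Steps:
r(M) = ½ + M/2 (r(M) = (M + 1)/2 = (1 + M)/2 = ½ + M/2)
V(F, g) = -3 - 2*g + 8*F (V(F, g) = -3 + (8*F - 2*g) = -3 + (-2*g + 8*F) = -3 - 2*g + 8*F)
L(G, l) = -8 + G/9
-(-11 + ((23 + L(2, 3))/(7 + 6))*V(r(-4), 6)) = -(-11 + ((23 + (-8 + (⅑)*2))/(7 + 6))*(-3 - 2*6 + 8*(½ + (½)*(-4)))) = -(-11 + ((23 + (-8 + 2/9))/13)*(-3 - 12 + 8*(½ - 2))) = -(-11 + ((23 - 70/9)*(1/13))*(-3 - 12 + 8*(-3/2))) = -(-11 + ((137/9)*(1/13))*(-3 - 12 - 12)) = -(-11 + (137/117)*(-27)) = -(-11 - 411/13) = -1*(-554/13) = 554/13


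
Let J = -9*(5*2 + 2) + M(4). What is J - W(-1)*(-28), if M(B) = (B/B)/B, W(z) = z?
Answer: -543/4 ≈ -135.75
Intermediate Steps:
M(B) = 1/B
J = -431/4 (J = -9*(5*2 + 2) + 1/4 = -9*(10 + 2) + ¼ = -9*12 + ¼ = -108 + ¼ = -431/4 ≈ -107.75)
J - W(-1)*(-28) = -431/4 - (-1)*(-28) = -431/4 - 1*28 = -431/4 - 28 = -543/4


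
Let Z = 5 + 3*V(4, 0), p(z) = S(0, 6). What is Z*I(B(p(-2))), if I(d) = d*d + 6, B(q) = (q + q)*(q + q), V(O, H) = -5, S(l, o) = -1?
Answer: -220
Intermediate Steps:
p(z) = -1
B(q) = 4*q² (B(q) = (2*q)*(2*q) = 4*q²)
I(d) = 6 + d² (I(d) = d² + 6 = 6 + d²)
Z = -10 (Z = 5 + 3*(-5) = 5 - 15 = -10)
Z*I(B(p(-2))) = -10*(6 + (4*(-1)²)²) = -10*(6 + (4*1)²) = -10*(6 + 4²) = -10*(6 + 16) = -10*22 = -220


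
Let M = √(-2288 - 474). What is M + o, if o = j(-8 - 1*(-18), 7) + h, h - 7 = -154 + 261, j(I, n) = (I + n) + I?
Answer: 141 + I*√2762 ≈ 141.0 + 52.555*I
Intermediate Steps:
j(I, n) = n + 2*I
h = 114 (h = 7 + (-154 + 261) = 7 + 107 = 114)
M = I*√2762 (M = √(-2762) = I*√2762 ≈ 52.555*I)
o = 141 (o = (7 + 2*(-8 - 1*(-18))) + 114 = (7 + 2*(-8 + 18)) + 114 = (7 + 2*10) + 114 = (7 + 20) + 114 = 27 + 114 = 141)
M + o = I*√2762 + 141 = 141 + I*√2762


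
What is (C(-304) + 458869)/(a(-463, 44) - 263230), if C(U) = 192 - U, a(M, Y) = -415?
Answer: -91873/52729 ≈ -1.7424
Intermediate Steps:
(C(-304) + 458869)/(a(-463, 44) - 263230) = ((192 - 1*(-304)) + 458869)/(-415 - 263230) = ((192 + 304) + 458869)/(-263645) = (496 + 458869)*(-1/263645) = 459365*(-1/263645) = -91873/52729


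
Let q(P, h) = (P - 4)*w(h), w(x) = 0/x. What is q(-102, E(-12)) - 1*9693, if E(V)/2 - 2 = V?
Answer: -9693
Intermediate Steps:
E(V) = 4 + 2*V
w(x) = 0
q(P, h) = 0 (q(P, h) = (P - 4)*0 = (-4 + P)*0 = 0)
q(-102, E(-12)) - 1*9693 = 0 - 1*9693 = 0 - 9693 = -9693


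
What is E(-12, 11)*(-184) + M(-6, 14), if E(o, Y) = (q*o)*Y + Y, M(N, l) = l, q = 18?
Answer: 435174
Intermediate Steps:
E(o, Y) = Y + 18*Y*o (E(o, Y) = (18*o)*Y + Y = 18*Y*o + Y = Y + 18*Y*o)
E(-12, 11)*(-184) + M(-6, 14) = (11*(1 + 18*(-12)))*(-184) + 14 = (11*(1 - 216))*(-184) + 14 = (11*(-215))*(-184) + 14 = -2365*(-184) + 14 = 435160 + 14 = 435174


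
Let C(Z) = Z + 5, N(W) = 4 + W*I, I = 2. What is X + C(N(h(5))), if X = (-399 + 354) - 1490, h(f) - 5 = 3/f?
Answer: -7574/5 ≈ -1514.8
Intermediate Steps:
h(f) = 5 + 3/f
N(W) = 4 + 2*W (N(W) = 4 + W*2 = 4 + 2*W)
X = -1535 (X = -45 - 1490 = -1535)
C(Z) = 5 + Z
X + C(N(h(5))) = -1535 + (5 + (4 + 2*(5 + 3/5))) = -1535 + (5 + (4 + 2*(28/5))) = -1535 + (5 + (4 + 56/5)) = -1535 + (5 + 76/5) = -1535 + 101/5 = -7574/5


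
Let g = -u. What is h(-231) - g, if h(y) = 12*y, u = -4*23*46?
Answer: -7004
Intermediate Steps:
u = -4232 (u = -92*46 = -4232)
g = 4232 (g = -1*(-4232) = 4232)
h(-231) - g = 12*(-231) - 1*4232 = -2772 - 4232 = -7004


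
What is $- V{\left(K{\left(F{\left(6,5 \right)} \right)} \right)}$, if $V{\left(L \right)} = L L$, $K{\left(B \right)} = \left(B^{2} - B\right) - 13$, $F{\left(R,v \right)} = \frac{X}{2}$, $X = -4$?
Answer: $-49$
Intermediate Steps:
$F{\left(R,v \right)} = -2$ ($F{\left(R,v \right)} = - \frac{4}{2} = \left(-4\right) \frac{1}{2} = -2$)
$K{\left(B \right)} = -13 + B^{2} - B$
$V{\left(L \right)} = L^{2}$
$- V{\left(K{\left(F{\left(6,5 \right)} \right)} \right)} = - \left(-13 + \left(-2\right)^{2} - -2\right)^{2} = - \left(-13 + 4 + 2\right)^{2} = - \left(-7\right)^{2} = \left(-1\right) 49 = -49$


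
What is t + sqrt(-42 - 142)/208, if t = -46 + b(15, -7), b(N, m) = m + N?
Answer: -38 + I*sqrt(46)/104 ≈ -38.0 + 0.065215*I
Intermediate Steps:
b(N, m) = N + m
t = -38 (t = -46 + (15 - 7) = -46 + 8 = -38)
t + sqrt(-42 - 142)/208 = -38 + sqrt(-42 - 142)/208 = -38 + sqrt(-184)*(1/208) = -38 + (2*I*sqrt(46))*(1/208) = -38 + I*sqrt(46)/104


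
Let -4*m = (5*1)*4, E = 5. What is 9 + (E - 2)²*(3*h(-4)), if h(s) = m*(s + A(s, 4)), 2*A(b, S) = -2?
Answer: 684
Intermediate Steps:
m = -5 (m = -5*1*4/4 = -5*4/4 = -¼*20 = -5)
A(b, S) = -1 (A(b, S) = (½)*(-2) = -1)
h(s) = 5 - 5*s (h(s) = -5*(s - 1) = -5*(-1 + s) = 5 - 5*s)
9 + (E - 2)²*(3*h(-4)) = 9 + (5 - 2)²*(3*(5 - 5*(-4))) = 9 + 3²*(3*(5 + 20)) = 9 + 9*(3*25) = 9 + 9*75 = 9 + 675 = 684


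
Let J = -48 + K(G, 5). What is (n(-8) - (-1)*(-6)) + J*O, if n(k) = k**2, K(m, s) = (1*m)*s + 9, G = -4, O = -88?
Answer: 5250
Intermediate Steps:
K(m, s) = 9 + m*s (K(m, s) = m*s + 9 = 9 + m*s)
J = -59 (J = -48 + (9 - 4*5) = -48 + (9 - 20) = -48 - 11 = -59)
(n(-8) - (-1)*(-6)) + J*O = ((-8)**2 - (-1)*(-6)) - 59*(-88) = (64 - 1*6) + 5192 = (64 - 6) + 5192 = 58 + 5192 = 5250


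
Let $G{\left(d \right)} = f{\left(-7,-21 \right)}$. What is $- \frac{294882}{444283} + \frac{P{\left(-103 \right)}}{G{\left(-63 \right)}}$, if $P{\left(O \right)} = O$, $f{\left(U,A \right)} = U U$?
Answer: $- \frac{1228783}{444283} \approx -2.7658$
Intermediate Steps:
$f{\left(U,A \right)} = U^{2}$
$G{\left(d \right)} = 49$ ($G{\left(d \right)} = \left(-7\right)^{2} = 49$)
$- \frac{294882}{444283} + \frac{P{\left(-103 \right)}}{G{\left(-63 \right)}} = - \frac{294882}{444283} - \frac{103}{49} = \left(-294882\right) \frac{1}{444283} - \frac{103}{49} = - \frac{6018}{9067} - \frac{103}{49} = - \frac{1228783}{444283}$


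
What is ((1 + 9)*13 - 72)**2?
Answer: 3364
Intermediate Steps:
((1 + 9)*13 - 72)**2 = (10*13 - 72)**2 = (130 - 72)**2 = 58**2 = 3364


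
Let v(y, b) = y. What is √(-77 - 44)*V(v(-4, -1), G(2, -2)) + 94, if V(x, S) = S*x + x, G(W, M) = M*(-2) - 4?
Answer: 94 - 44*I ≈ 94.0 - 44.0*I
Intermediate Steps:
G(W, M) = -4 - 2*M (G(W, M) = -2*M - 4 = -4 - 2*M)
V(x, S) = x + S*x
√(-77 - 44)*V(v(-4, -1), G(2, -2)) + 94 = √(-77 - 44)*(-4*(1 + (-4 - 2*(-2)))) + 94 = √(-121)*(-4*(1 + (-4 + 4))) + 94 = (11*I)*(-4*(1 + 0)) + 94 = (11*I)*(-4*1) + 94 = (11*I)*(-4) + 94 = -44*I + 94 = 94 - 44*I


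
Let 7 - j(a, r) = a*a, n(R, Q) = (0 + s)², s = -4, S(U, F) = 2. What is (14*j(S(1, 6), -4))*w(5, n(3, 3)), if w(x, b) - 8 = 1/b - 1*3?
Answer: 1701/8 ≈ 212.63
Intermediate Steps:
n(R, Q) = 16 (n(R, Q) = (0 - 4)² = (-4)² = 16)
w(x, b) = 5 + 1/b (w(x, b) = 8 + (1/b - 1*3) = 8 + (1/b - 3) = 8 + (-3 + 1/b) = 5 + 1/b)
j(a, r) = 7 - a² (j(a, r) = 7 - a*a = 7 - a²)
(14*j(S(1, 6), -4))*w(5, n(3, 3)) = (14*(7 - 1*2²))*(5 + 1/16) = (14*(7 - 1*4))*(5 + 1/16) = (14*(7 - 4))*(81/16) = (14*3)*(81/16) = 42*(81/16) = 1701/8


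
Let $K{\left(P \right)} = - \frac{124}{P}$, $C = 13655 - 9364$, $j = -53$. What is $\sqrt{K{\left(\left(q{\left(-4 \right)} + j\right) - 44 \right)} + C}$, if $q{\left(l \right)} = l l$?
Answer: $\frac{\sqrt{347695}}{9} \approx 65.517$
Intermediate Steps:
$q{\left(l \right)} = l^{2}$
$C = 4291$
$\sqrt{K{\left(\left(q{\left(-4 \right)} + j\right) - 44 \right)} + C} = \sqrt{- \frac{124}{\left(\left(-4\right)^{2} - 53\right) - 44} + 4291} = \sqrt{- \frac{124}{\left(16 - 53\right) - 44} + 4291} = \sqrt{- \frac{124}{-37 - 44} + 4291} = \sqrt{- \frac{124}{-81} + 4291} = \sqrt{\left(-124\right) \left(- \frac{1}{81}\right) + 4291} = \sqrt{\frac{124}{81} + 4291} = \sqrt{\frac{347695}{81}} = \frac{\sqrt{347695}}{9}$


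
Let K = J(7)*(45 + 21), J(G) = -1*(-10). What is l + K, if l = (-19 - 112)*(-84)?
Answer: 11664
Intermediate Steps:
J(G) = 10
l = 11004 (l = -131*(-84) = 11004)
K = 660 (K = 10*(45 + 21) = 10*66 = 660)
l + K = 11004 + 660 = 11664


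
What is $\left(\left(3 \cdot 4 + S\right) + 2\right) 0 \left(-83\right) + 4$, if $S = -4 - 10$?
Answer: $4$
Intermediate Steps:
$S = -14$ ($S = -4 - 10 = -14$)
$\left(\left(3 \cdot 4 + S\right) + 2\right) 0 \left(-83\right) + 4 = \left(\left(3 \cdot 4 - 14\right) + 2\right) 0 \left(-83\right) + 4 = \left(\left(12 - 14\right) + 2\right) 0 \left(-83\right) + 4 = \left(-2 + 2\right) 0 \left(-83\right) + 4 = 0 \cdot 0 \left(-83\right) + 4 = 0 \left(-83\right) + 4 = 0 + 4 = 4$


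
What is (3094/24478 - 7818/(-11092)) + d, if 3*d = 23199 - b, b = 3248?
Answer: 1354393148533/203632482 ≈ 6651.2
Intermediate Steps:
d = 19951/3 (d = (23199 - 1*3248)/3 = (23199 - 3248)/3 = (1/3)*19951 = 19951/3 ≈ 6650.3)
(3094/24478 - 7818/(-11092)) + d = (3094/24478 - 7818/(-11092)) + 19951/3 = (3094*(1/24478) - 7818*(-1/11092)) + 19951/3 = (1547/12239 + 3909/5546) + 19951/3 = 56421913/67877494 + 19951/3 = 1354393148533/203632482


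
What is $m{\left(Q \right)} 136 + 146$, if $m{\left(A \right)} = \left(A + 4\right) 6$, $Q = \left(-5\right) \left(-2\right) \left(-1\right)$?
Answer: $-4750$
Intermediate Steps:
$Q = -10$ ($Q = 10 \left(-1\right) = -10$)
$m{\left(A \right)} = 24 + 6 A$ ($m{\left(A \right)} = \left(4 + A\right) 6 = 24 + 6 A$)
$m{\left(Q \right)} 136 + 146 = \left(24 + 6 \left(-10\right)\right) 136 + 146 = \left(24 - 60\right) 136 + 146 = \left(-36\right) 136 + 146 = -4896 + 146 = -4750$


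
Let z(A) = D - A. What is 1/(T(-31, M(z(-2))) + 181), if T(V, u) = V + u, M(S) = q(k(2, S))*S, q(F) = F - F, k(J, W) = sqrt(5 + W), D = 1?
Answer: 1/150 ≈ 0.0066667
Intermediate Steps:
q(F) = 0
z(A) = 1 - A
M(S) = 0 (M(S) = 0*S = 0)
1/(T(-31, M(z(-2))) + 181) = 1/((-31 + 0) + 181) = 1/(-31 + 181) = 1/150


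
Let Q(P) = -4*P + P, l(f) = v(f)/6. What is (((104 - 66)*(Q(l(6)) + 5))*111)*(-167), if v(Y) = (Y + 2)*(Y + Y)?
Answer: 30289458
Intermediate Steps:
v(Y) = 2*Y*(2 + Y) (v(Y) = (2 + Y)*(2*Y) = 2*Y*(2 + Y))
l(f) = f*(2 + f)/3 (l(f) = (2*f*(2 + f))/6 = (2*f*(2 + f))*(1/6) = f*(2 + f)/3)
Q(P) = -3*P
(((104 - 66)*(Q(l(6)) + 5))*111)*(-167) = (((104 - 66)*(-6*(2 + 6) + 5))*111)*(-167) = ((38*(-6*8 + 5))*111)*(-167) = ((38*(-3*16 + 5))*111)*(-167) = ((38*(-48 + 5))*111)*(-167) = ((38*(-43))*111)*(-167) = -1634*111*(-167) = -181374*(-167) = 30289458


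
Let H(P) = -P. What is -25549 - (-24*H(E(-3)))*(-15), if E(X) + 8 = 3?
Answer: -27349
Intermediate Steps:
E(X) = -5 (E(X) = -8 + 3 = -5)
-25549 - (-24*H(E(-3)))*(-15) = -25549 - (-(-24)*(-5))*(-15) = -25549 - (-24*5)*(-15) = -25549 - (-120)*(-15) = -25549 - 1*1800 = -25549 - 1800 = -27349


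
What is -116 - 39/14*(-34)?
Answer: -149/7 ≈ -21.286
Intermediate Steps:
-116 - 39/14*(-34) = -116 + 663/7 = -149/7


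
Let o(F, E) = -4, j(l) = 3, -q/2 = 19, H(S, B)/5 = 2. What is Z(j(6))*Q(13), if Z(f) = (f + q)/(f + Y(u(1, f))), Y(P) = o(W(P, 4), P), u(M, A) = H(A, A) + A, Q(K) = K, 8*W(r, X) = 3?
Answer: 455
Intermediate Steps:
W(r, X) = 3/8 (W(r, X) = (⅛)*3 = 3/8)
H(S, B) = 10 (H(S, B) = 5*2 = 10)
q = -38 (q = -2*19 = -38)
u(M, A) = 10 + A
Y(P) = -4
Z(f) = (-38 + f)/(-4 + f) (Z(f) = (f - 38)/(f - 4) = (-38 + f)/(-4 + f))
Z(j(6))*Q(13) = ((-38 + 3)/(-4 + 3))*13 = (-35/(-1))*13 = -1*(-35)*13 = 35*13 = 455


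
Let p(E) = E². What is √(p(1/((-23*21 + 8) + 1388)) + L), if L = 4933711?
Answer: 4*√257036784035/913 ≈ 2221.2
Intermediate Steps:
√(p(1/((-23*21 + 8) + 1388)) + L) = √((1/((-23*21 + 8) + 1388))² + 4933711) = √((1/((-483 + 8) + 1388))² + 4933711) = √((1/(-475 + 1388))² + 4933711) = √((1/913)² + 4933711) = √(1/833569 + 4933711) = √(4112588544560/833569) = 4*√257036784035/913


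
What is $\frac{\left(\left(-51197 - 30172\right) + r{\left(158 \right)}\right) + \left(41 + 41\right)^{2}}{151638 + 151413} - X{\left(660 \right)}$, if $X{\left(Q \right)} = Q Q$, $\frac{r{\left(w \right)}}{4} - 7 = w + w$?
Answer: $- \frac{6286147093}{14431} \approx -4.356 \cdot 10^{5}$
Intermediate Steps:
$r{\left(w \right)} = 28 + 8 w$ ($r{\left(w \right)} = 28 + 4 \left(w + w\right) = 28 + 4 \cdot 2 w = 28 + 8 w$)
$X{\left(Q \right)} = Q^{2}$
$\frac{\left(\left(-51197 - 30172\right) + r{\left(158 \right)}\right) + \left(41 + 41\right)^{2}}{151638 + 151413} - X{\left(660 \right)} = \frac{\left(\left(-51197 - 30172\right) + \left(28 + 8 \cdot 158\right)\right) + \left(41 + 41\right)^{2}}{151638 + 151413} - 660^{2} = \frac{\left(\left(-51197 - 30172\right) + \left(28 + 1264\right)\right) + 82^{2}}{303051} - 435600 = \left(\left(-81369 + 1292\right) + 6724\right) \frac{1}{303051} - 435600 = \left(-80077 + 6724\right) \frac{1}{303051} - 435600 = \left(-73353\right) \frac{1}{303051} - 435600 = - \frac{3493}{14431} - 435600 = - \frac{6286147093}{14431}$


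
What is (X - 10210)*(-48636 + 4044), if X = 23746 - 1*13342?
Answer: -8650848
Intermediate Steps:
X = 10404 (X = 23746 - 13342 = 10404)
(X - 10210)*(-48636 + 4044) = (10404 - 10210)*(-48636 + 4044) = 194*(-44592) = -8650848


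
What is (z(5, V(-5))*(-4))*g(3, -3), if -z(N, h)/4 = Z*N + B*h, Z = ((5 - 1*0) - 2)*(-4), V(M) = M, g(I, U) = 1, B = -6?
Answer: -480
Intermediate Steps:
Z = -12 (Z = ((5 + 0) - 2)*(-4) = (5 - 2)*(-4) = 3*(-4) = -12)
z(N, h) = 24*h + 48*N (z(N, h) = -4*(-12*N - 6*h) = 24*h + 48*N)
(z(5, V(-5))*(-4))*g(3, -3) = ((24*(-5) + 48*5)*(-4))*1 = ((-120 + 240)*(-4))*1 = (120*(-4))*1 = -480*1 = -480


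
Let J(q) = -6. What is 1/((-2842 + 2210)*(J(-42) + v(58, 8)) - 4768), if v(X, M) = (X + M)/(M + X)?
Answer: -1/1608 ≈ -0.00062189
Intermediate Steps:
v(X, M) = 1 (v(X, M) = (M + X)/(M + X) = 1)
1/((-2842 + 2210)*(J(-42) + v(58, 8)) - 4768) = 1/((-2842 + 2210)*(-6 + 1) - 4768) = 1/(-632*(-5) - 4768) = 1/(3160 - 4768) = 1/(-1608) = -1/1608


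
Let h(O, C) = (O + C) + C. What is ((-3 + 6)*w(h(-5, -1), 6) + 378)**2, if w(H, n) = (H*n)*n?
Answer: 142884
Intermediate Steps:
h(O, C) = O + 2*C (h(O, C) = (C + O) + C = O + 2*C)
w(H, n) = H*n**2
((-3 + 6)*w(h(-5, -1), 6) + 378)**2 = ((-3 + 6)*((-5 + 2*(-1))*6**2) + 378)**2 = (3*((-5 - 2)*36) + 378)**2 = (3*(-7*36) + 378)**2 = (3*(-252) + 378)**2 = (-756 + 378)**2 = (-378)**2 = 142884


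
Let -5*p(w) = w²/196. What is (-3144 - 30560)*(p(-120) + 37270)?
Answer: -61526989040/49 ≈ -1.2557e+9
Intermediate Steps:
p(w) = -w²/980 (p(w) = -w²/(5*196) = -w²/980)
(-3144 - 30560)*(p(-120) + 37270) = (-3144 - 30560)*(-1/980*(-120)² + 37270) = -33704*(-1/980*14400 + 37270) = -33704*(-720/49 + 37270) = -33704*1825510/49 = -61526989040/49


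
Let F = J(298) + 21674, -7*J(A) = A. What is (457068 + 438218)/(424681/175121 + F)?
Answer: 1097483657242/26519794587 ≈ 41.384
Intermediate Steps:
J(A) = -A/7
F = 151420/7 (F = -⅐*298 + 21674 = -298/7 + 21674 = 151420/7 ≈ 21631.)
(457068 + 438218)/(424681/175121 + F) = (457068 + 438218)/(424681/175121 + 151420/7) = 895286/(424681*(1/175121) + 151420/7) = 895286/(424681/175121 + 151420/7) = 895286/(26519794587/1225847) = 895286*(1225847/26519794587) = 1097483657242/26519794587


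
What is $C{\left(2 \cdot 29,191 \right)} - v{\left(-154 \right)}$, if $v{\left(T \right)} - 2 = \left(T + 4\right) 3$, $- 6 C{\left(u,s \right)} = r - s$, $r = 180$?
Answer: $\frac{2699}{6} \approx 449.83$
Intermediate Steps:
$C{\left(u,s \right)} = -30 + \frac{s}{6}$ ($C{\left(u,s \right)} = - \frac{180 - s}{6} = -30 + \frac{s}{6}$)
$v{\left(T \right)} = 14 + 3 T$ ($v{\left(T \right)} = 2 + \left(T + 4\right) 3 = 2 + \left(4 + T\right) 3 = 2 + \left(12 + 3 T\right) = 14 + 3 T$)
$C{\left(2 \cdot 29,191 \right)} - v{\left(-154 \right)} = \left(-30 + \frac{1}{6} \cdot 191\right) - \left(14 + 3 \left(-154\right)\right) = \left(-30 + \frac{191}{6}\right) - \left(14 - 462\right) = \frac{11}{6} - -448 = \frac{11}{6} + 448 = \frac{2699}{6}$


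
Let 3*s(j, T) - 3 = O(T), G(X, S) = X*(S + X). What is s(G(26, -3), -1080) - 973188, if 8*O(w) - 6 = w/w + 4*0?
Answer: -23356481/24 ≈ -9.7319e+5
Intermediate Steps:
O(w) = 7/8 (O(w) = ¾ + (w/w + 4*0)/8 = ¾ + (1 + 0)/8 = ¾ + (⅛)*1 = ¾ + ⅛ = 7/8)
s(j, T) = 31/24 (s(j, T) = 1 + (⅓)*(7/8) = 1 + 7/24 = 31/24)
s(G(26, -3), -1080) - 973188 = 31/24 - 973188 = -23356481/24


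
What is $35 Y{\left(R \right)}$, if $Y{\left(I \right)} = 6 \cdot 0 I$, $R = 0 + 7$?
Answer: $0$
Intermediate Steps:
$R = 7$
$Y{\left(I \right)} = 0$ ($Y{\left(I \right)} = 0 I = 0$)
$35 Y{\left(R \right)} = 35 \cdot 0 = 0$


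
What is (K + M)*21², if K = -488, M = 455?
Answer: -14553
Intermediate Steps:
(K + M)*21² = (-488 + 455)*21² = -33*441 = -14553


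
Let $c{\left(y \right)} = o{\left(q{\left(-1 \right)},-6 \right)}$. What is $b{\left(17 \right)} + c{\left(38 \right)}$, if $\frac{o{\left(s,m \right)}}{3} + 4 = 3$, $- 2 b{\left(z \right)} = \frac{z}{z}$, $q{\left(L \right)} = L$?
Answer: $- \frac{7}{2} \approx -3.5$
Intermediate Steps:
$b{\left(z \right)} = - \frac{1}{2}$ ($b{\left(z \right)} = - \frac{z \frac{1}{z}}{2} = \left(- \frac{1}{2}\right) 1 = - \frac{1}{2}$)
$o{\left(s,m \right)} = -3$ ($o{\left(s,m \right)} = -12 + 3 \cdot 3 = -12 + 9 = -3$)
$c{\left(y \right)} = -3$
$b{\left(17 \right)} + c{\left(38 \right)} = - \frac{1}{2} - 3 = - \frac{7}{2}$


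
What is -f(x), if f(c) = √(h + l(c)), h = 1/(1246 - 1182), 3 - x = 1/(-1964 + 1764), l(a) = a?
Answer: -3*√537/40 ≈ -1.7380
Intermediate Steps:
x = 601/200 (x = 3 - 1/(-1964 + 1764) = 3 - 1/(-200) = 3 - 1*(-1/200) = 3 + 1/200 = 601/200 ≈ 3.0050)
h = 1/64 ≈ 0.015625
f(c) = √(1/64 + c)
-f(x) = -√(1 + 64*(601/200))/8 = -√(1 + 4808/25)/8 = -√(4833/25)/8 = -3*√537/5/8 = -3*√537/40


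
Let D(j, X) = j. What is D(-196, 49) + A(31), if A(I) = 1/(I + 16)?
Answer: -9211/47 ≈ -195.98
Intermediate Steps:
A(I) = 1/(16 + I)
D(-196, 49) + A(31) = -196 + 1/(16 + 31) = -196 + 1/47 = -9211/47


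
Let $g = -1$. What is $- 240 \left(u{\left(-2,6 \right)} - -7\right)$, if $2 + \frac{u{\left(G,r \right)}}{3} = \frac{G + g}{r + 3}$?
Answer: $0$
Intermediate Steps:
$u{\left(G,r \right)} = -6 + \frac{3 \left(-1 + G\right)}{3 + r}$ ($u{\left(G,r \right)} = -6 + 3 \frac{G - 1}{r + 3} = -6 + 3 \frac{-1 + G}{3 + r} = -6 + \frac{3 \left(-1 + G\right)}{3 + r}$)
$- 240 \left(u{\left(-2,6 \right)} - -7\right) = - 240 \left(\frac{3 \left(-7 - 2 - 12\right)}{3 + 6} - -7\right) = - 240 \left(\frac{3 \left(-7 - 2 - 12\right)}{9} + 7\right) = - 240 \left(3 \cdot \frac{1}{9} \left(-21\right) + 7\right) = - 240 \left(-7 + 7\right) = \left(-240\right) 0 = 0$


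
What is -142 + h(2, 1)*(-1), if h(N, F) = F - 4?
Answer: -139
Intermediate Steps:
h(N, F) = -4 + F
-142 + h(2, 1)*(-1) = -142 + (-4 + 1)*(-1) = -142 - 3*(-1) = -142 + 3 = -139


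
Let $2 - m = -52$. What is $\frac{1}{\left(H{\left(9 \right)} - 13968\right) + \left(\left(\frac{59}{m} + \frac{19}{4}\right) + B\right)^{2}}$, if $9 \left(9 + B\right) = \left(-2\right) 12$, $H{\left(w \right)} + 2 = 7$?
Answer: $- \frac{11664}{162468791} \approx -7.1792 \cdot 10^{-5}$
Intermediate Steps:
$m = 54$ ($m = 2 - -52 = 2 + 52 = 54$)
$H{\left(w \right)} = 5$ ($H{\left(w \right)} = -2 + 7 = 5$)
$B = - \frac{35}{3}$ ($B = -9 + \frac{\left(-2\right) 12}{9} = -9 + \frac{1}{9} \left(-24\right) = -9 - \frac{8}{3} = - \frac{35}{3} \approx -11.667$)
$\frac{1}{\left(H{\left(9 \right)} - 13968\right) + \left(\left(\frac{59}{m} + \frac{19}{4}\right) + B\right)^{2}} = \frac{1}{\left(5 - 13968\right) + \left(\left(\frac{59}{54} + \frac{19}{4}\right) - \frac{35}{3}\right)^{2}} = \frac{1}{\left(5 - 13968\right) + \left(\left(59 \cdot \frac{1}{54} + 19 \cdot \frac{1}{4}\right) - \frac{35}{3}\right)^{2}} = \frac{1}{-13963 + \left(\left(\frac{59}{54} + \frac{19}{4}\right) - \frac{35}{3}\right)^{2}} = \frac{1}{-13963 + \left(\frac{631}{108} - \frac{35}{3}\right)^{2}} = \frac{1}{-13963 + \left(- \frac{629}{108}\right)^{2}} = \frac{1}{-13963 + \frac{395641}{11664}} = \frac{1}{- \frac{162468791}{11664}} = - \frac{11664}{162468791}$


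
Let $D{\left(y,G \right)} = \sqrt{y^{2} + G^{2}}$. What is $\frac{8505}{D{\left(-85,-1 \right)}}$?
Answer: $\frac{8505 \sqrt{7226}}{7226} \approx 100.05$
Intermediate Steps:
$D{\left(y,G \right)} = \sqrt{G^{2} + y^{2}}$
$\frac{8505}{D{\left(-85,-1 \right)}} = \frac{8505}{\sqrt{\left(-1\right)^{2} + \left(-85\right)^{2}}} = \frac{8505}{\sqrt{1 + 7225}} = \frac{8505}{\sqrt{7226}} = 8505 \frac{\sqrt{7226}}{7226} = \frac{8505 \sqrt{7226}}{7226}$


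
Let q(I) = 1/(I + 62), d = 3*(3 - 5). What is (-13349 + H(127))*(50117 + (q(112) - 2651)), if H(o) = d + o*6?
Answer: -104006657405/174 ≈ -5.9774e+8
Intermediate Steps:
d = -6 (d = 3*(-2) = -6)
q(I) = 1/(62 + I)
H(o) = -6 + 6*o (H(o) = -6 + o*6 = -6 + 6*o)
(-13349 + H(127))*(50117 + (q(112) - 2651)) = (-13349 + (-6 + 6*127))*(50117 + (1/(62 + 112) - 2651)) = (-13349 + (-6 + 762))*(50117 + (1/174 - 2651)) = (-13349 + 756)*(50117 + (1/174 - 2651)) = -12593*(50117 - 461273/174) = -12593*8259085/174 = -104006657405/174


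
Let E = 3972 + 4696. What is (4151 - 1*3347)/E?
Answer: 201/2167 ≈ 0.092755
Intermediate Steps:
E = 8668
(4151 - 1*3347)/E = (4151 - 1*3347)/8668 = (4151 - 3347)*(1/8668) = 804*(1/8668) = 201/2167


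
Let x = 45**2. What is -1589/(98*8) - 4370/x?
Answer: -189823/45360 ≈ -4.1848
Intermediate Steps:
x = 2025
-1589/(98*8) - 4370/x = -1589/(98*8) - 4370/2025 = -1589/784 - 4370*1/2025 = -1589*1/784 - 874/405 = -227/112 - 874/405 = -189823/45360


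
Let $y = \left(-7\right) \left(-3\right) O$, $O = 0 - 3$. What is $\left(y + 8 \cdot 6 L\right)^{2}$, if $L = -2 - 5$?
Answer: $159201$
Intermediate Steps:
$O = -3$
$y = -63$ ($y = \left(-7\right) \left(-3\right) \left(-3\right) = 21 \left(-3\right) = -63$)
$L = -7$
$\left(y + 8 \cdot 6 L\right)^{2} = \left(-63 + 8 \cdot 6 \left(-7\right)\right)^{2} = \left(-63 + 48 \left(-7\right)\right)^{2} = \left(-63 - 336\right)^{2} = \left(-399\right)^{2} = 159201$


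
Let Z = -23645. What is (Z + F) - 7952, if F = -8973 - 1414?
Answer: -41984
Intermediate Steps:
F = -10387
(Z + F) - 7952 = (-23645 - 10387) - 7952 = -34032 - 7952 = -41984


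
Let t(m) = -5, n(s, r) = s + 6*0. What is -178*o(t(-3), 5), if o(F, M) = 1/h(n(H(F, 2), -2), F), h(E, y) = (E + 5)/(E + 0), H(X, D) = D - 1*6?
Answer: 712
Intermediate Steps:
H(X, D) = -6 + D (H(X, D) = D - 6 = -6 + D)
n(s, r) = s (n(s, r) = s + 0 = s)
h(E, y) = (5 + E)/E
o(F, M) = -4 (o(F, M) = 1/((5 + (-6 + 2))/(-6 + 2)) = 1/((5 - 4)/(-4)) = 1/(-¼*1) = 1/(-¼) = -4)
-178*o(t(-3), 5) = -178*(-4) = 712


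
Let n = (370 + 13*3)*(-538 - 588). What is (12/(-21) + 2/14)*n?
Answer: 1381602/7 ≈ 1.9737e+5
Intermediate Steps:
n = -460534 (n = (370 + 39)*(-1126) = 409*(-1126) = -460534)
(12/(-21) + 2/14)*n = (12/(-21) + 2/14)*(-460534) = (12*(-1/21) + 2*(1/14))*(-460534) = (-4/7 + ⅐)*(-460534) = -3/7*(-460534) = 1381602/7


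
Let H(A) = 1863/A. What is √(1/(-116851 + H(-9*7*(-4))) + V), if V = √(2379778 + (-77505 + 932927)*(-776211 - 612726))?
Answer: √(-91605388 + 21407007935282*I*√297031221659)/3271621 ≈ 738.25 + 738.25*I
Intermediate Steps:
V = 2*I*√297031221659 (V = √(2379778 + 855422*(-1388937)) = √(2379778 - 1188127266414) = √(-1188124886636) = 2*I*√297031221659 ≈ 1.09e+6*I)
√(1/(-116851 + H(-9*7*(-4))) + V) = √(1/(-116851 + 1863/((-9*7*(-4)))) + 2*I*√297031221659) = √(1/(-116851 + 1863/((-63*(-4)))) + 2*I*√297031221659) = √(1/(-116851 + 1863/252) + 2*I*√297031221659) = √(1/(-116851 + 1863*(1/252)) + 2*I*√297031221659) = √(1/(-116851 + 207/28) + 2*I*√297031221659) = √(1/(-3271621/28) + 2*I*√297031221659) = √(-28/3271621 + 2*I*√297031221659)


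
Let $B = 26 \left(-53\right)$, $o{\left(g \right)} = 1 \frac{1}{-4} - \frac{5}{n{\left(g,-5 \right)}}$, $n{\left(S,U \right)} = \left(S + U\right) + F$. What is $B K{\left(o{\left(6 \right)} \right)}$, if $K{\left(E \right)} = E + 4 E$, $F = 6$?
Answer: $\frac{93015}{14} \approx 6643.9$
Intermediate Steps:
$n{\left(S,U \right)} = 6 + S + U$ ($n{\left(S,U \right)} = \left(S + U\right) + 6 = 6 + S + U$)
$o{\left(g \right)} = - \frac{1}{4} - \frac{5}{1 + g}$ ($o{\left(g \right)} = 1 \frac{1}{-4} - \frac{5}{6 + g - 5} = 1 \left(- \frac{1}{4}\right) - \frac{5}{1 + g} = - \frac{1}{4} - \frac{5}{1 + g}$)
$B = -1378$
$K{\left(E \right)} = 5 E$
$B K{\left(o{\left(6 \right)} \right)} = - 1378 \cdot 5 \frac{-21 - 6}{4 \left(1 + 6\right)} = - 1378 \cdot 5 \frac{-21 - 6}{4 \cdot 7} = - 1378 \cdot 5 \cdot \frac{1}{4} \cdot \frac{1}{7} \left(-27\right) = - 1378 \cdot 5 \left(- \frac{27}{28}\right) = \left(-1378\right) \left(- \frac{135}{28}\right) = \frac{93015}{14}$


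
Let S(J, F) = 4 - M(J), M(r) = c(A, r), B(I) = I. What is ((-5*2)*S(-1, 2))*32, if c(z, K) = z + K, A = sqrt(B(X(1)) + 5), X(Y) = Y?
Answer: -1600 + 320*sqrt(6) ≈ -816.16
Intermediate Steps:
A = sqrt(6) (A = sqrt(1 + 5) = sqrt(6) ≈ 2.4495)
c(z, K) = K + z
M(r) = r + sqrt(6)
S(J, F) = 4 - J - sqrt(6) (S(J, F) = 4 - (J + sqrt(6)) = 4 + (-J - sqrt(6)) = 4 - J - sqrt(6))
((-5*2)*S(-1, 2))*32 = ((-5*2)*(4 - 1*(-1) - sqrt(6)))*32 = -10*(4 + 1 - sqrt(6))*32 = -10*(5 - sqrt(6))*32 = (-50 + 10*sqrt(6))*32 = -1600 + 320*sqrt(6)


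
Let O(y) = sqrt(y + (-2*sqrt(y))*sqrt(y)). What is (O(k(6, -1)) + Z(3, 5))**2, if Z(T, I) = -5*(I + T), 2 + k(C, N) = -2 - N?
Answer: (40 - sqrt(3))**2 ≈ 1464.4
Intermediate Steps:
k(C, N) = -4 - N (k(C, N) = -2 + (-2 - N) = -4 - N)
Z(T, I) = -5*I - 5*T
O(y) = sqrt(-y) (O(y) = sqrt(y - 2*y) = sqrt(-y))
(O(k(6, -1)) + Z(3, 5))**2 = (sqrt(-(-4 - 1*(-1))) + (-5*5 - 5*3))**2 = (sqrt(-(-4 + 1)) + (-25 - 15))**2 = (sqrt(-1*(-3)) - 40)**2 = (sqrt(3) - 40)**2 = (-40 + sqrt(3))**2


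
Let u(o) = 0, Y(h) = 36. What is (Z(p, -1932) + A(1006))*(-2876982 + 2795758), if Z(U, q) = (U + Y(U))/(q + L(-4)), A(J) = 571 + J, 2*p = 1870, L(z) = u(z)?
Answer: -61847872658/483 ≈ -1.2805e+8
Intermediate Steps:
L(z) = 0
p = 935 (p = (1/2)*1870 = 935)
Z(U, q) = (36 + U)/q (Z(U, q) = (U + 36)/(q + 0) = (36 + U)/q)
(Z(p, -1932) + A(1006))*(-2876982 + 2795758) = ((36 + 935)/(-1932) + (571 + 1006))*(-2876982 + 2795758) = (-1/1932*971 + 1577)*(-81224) = (-971/1932 + 1577)*(-81224) = (3045793/1932)*(-81224) = -61847872658/483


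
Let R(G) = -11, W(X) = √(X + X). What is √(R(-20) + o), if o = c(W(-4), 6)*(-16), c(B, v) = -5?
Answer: √69 ≈ 8.3066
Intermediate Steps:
W(X) = √2*√X (W(X) = √(2*X) = √2*√X)
o = 80 (o = -5*(-16) = 80)
√(R(-20) + o) = √(-11 + 80) = √69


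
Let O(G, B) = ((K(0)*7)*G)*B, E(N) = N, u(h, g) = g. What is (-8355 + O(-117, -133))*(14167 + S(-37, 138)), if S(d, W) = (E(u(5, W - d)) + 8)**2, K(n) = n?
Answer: -398165880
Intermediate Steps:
O(G, B) = 0 (O(G, B) = ((0*7)*G)*B = (0*G)*B = 0*B = 0)
S(d, W) = (8 + W - d)**2 (S(d, W) = ((W - d) + 8)**2 = (8 + W - d)**2)
(-8355 + O(-117, -133))*(14167 + S(-37, 138)) = (-8355 + 0)*(14167 + (8 + 138 - 1*(-37))**2) = -8355*(14167 + (8 + 138 + 37)**2) = -8355*(14167 + 183**2) = -8355*(14167 + 33489) = -8355*47656 = -398165880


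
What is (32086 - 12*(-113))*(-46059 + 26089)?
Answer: -667836740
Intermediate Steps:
(32086 - 12*(-113))*(-46059 + 26089) = (32086 + 1356)*(-19970) = 33442*(-19970) = -667836740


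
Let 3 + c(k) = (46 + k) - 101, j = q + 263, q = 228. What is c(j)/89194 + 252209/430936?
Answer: 11341062417/19218452792 ≈ 0.59011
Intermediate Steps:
j = 491 (j = 228 + 263 = 491)
c(k) = -58 + k (c(k) = -3 + ((46 + k) - 101) = -3 + (-55 + k) = -58 + k)
c(j)/89194 + 252209/430936 = (-58 + 491)/89194 + 252209/430936 = 433*(1/89194) + 252209*(1/430936) = 433/89194 + 252209/430936 = 11341062417/19218452792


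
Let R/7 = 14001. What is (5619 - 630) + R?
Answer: 102996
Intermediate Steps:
R = 98007 (R = 7*14001 = 98007)
(5619 - 630) + R = (5619 - 630) + 98007 = 4989 + 98007 = 102996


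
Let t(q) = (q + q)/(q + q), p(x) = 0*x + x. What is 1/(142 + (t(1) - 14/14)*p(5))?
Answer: 1/142 ≈ 0.0070423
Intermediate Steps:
p(x) = x (p(x) = 0 + x = x)
t(q) = 1 (t(q) = (2*q)/((2*q)) = (2*q)*(1/(2*q)) = 1)
1/(142 + (t(1) - 14/14)*p(5)) = 1/(142 + (1 - 14/14)*5) = 1/(142 + (1 - 14*1/14)*5) = 1/(142 + (1 - 1)*5) = 1/(142 + 0*5) = 1/(142 + 0) = 1/142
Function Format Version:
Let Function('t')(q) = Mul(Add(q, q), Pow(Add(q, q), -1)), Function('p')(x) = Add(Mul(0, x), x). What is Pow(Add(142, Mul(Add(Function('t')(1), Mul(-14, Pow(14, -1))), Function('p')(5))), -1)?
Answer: Rational(1, 142) ≈ 0.0070423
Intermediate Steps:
Function('p')(x) = x (Function('p')(x) = Add(0, x) = x)
Function('t')(q) = 1 (Function('t')(q) = Mul(Mul(2, q), Pow(Mul(2, q), -1)) = Mul(Mul(2, q), Mul(Rational(1, 2), Pow(q, -1))) = 1)
Pow(Add(142, Mul(Add(Function('t')(1), Mul(-14, Pow(14, -1))), Function('p')(5))), -1) = Pow(Add(142, Mul(Add(1, Mul(-14, Pow(14, -1))), 5)), -1) = Pow(Add(142, Mul(Add(1, Mul(-14, Rational(1, 14))), 5)), -1) = Pow(Add(142, Mul(Add(1, -1), 5)), -1) = Pow(Add(142, Mul(0, 5)), -1) = Pow(Add(142, 0), -1) = Pow(142, -1) = Rational(1, 142)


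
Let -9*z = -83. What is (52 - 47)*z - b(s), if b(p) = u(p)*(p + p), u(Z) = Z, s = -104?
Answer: -194273/9 ≈ -21586.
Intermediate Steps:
z = 83/9 (z = -⅑*(-83) = 83/9 ≈ 9.2222)
b(p) = 2*p² (b(p) = p*(p + p) = p*(2*p) = 2*p²)
(52 - 47)*z - b(s) = (52 - 47)*(83/9) - 2*(-104)² = 5*(83/9) - 2*10816 = 415/9 - 1*21632 = 415/9 - 21632 = -194273/9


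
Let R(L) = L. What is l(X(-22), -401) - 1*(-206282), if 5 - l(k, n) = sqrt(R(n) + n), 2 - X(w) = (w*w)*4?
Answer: 206287 - I*sqrt(802) ≈ 2.0629e+5 - 28.32*I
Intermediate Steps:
X(w) = 2 - 4*w**2 (X(w) = 2 - w*w*4 = 2 - w**2*4 = 2 - 4*w**2)
l(k, n) = 5 - sqrt(2)*sqrt(n) (l(k, n) = 5 - sqrt(n + n) = 5 - sqrt(2*n) = 5 - sqrt(2)*sqrt(n))
l(X(-22), -401) - 1*(-206282) = (5 - sqrt(2)*sqrt(-401)) - 1*(-206282) = (5 - sqrt(2)*I*sqrt(401)) + 206282 = (5 - I*sqrt(802)) + 206282 = 206287 - I*sqrt(802)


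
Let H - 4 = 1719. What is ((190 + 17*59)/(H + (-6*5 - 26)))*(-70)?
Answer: -83510/1667 ≈ -50.096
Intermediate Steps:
H = 1723 (H = 4 + 1719 = 1723)
((190 + 17*59)/(H + (-6*5 - 26)))*(-70) = ((190 + 17*59)/(1723 + (-6*5 - 26)))*(-70) = ((190 + 1003)/(1723 + (-30 - 26)))*(-70) = (1193/(1723 - 56))*(-70) = (1193/1667)*(-70) = -83510/1667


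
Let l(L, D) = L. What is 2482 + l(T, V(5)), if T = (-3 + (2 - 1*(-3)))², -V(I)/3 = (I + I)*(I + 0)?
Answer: 2486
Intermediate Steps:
V(I) = -6*I² (V(I) = -3*(I + I)*(I + 0) = -3*2*I*I = -6*I²)
T = 4 (T = (-3 + (2 + 3))² = (-3 + 5)² = 2² = 4)
2482 + l(T, V(5)) = 2482 + 4 = 2486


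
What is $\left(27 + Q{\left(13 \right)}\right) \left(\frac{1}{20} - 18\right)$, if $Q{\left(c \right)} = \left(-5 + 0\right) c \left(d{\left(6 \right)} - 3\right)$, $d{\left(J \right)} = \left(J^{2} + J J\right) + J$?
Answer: $\frac{435108}{5} \approx 87022.0$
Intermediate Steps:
$d{\left(J \right)} = J + 2 J^{2}$ ($d{\left(J \right)} = \left(J^{2} + J^{2}\right) + J = 2 J^{2} + J = J + 2 J^{2}$)
$Q{\left(c \right)} = - 375 c$ ($Q{\left(c \right)} = \left(-5 + 0\right) c \left(6 \left(1 + 2 \cdot 6\right) - 3\right) = - 5 c \left(6 \left(1 + 12\right) - 3\right) = - 5 c \left(6 \cdot 13 - 3\right) = - 5 c \left(78 - 3\right) = - 5 c 75 = - 375 c$)
$\left(27 + Q{\left(13 \right)}\right) \left(\frac{1}{20} - 18\right) = \left(27 - 4875\right) \left(\frac{1}{20} - 18\right) = \left(-4848\right) \left(- \frac{359}{20}\right) = \frac{435108}{5}$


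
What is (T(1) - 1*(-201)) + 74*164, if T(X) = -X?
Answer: 12336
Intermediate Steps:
(T(1) - 1*(-201)) + 74*164 = (-1*1 - 1*(-201)) + 74*164 = (-1 + 201) + 12136 = 200 + 12136 = 12336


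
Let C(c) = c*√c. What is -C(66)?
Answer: -66*√66 ≈ -536.19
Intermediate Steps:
C(c) = c^(3/2)
-C(66) = -66^(3/2) = -66*√66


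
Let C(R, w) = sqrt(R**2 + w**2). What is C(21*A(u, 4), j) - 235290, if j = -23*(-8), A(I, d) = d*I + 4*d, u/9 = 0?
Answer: -235290 + 8*sqrt(2293) ≈ -2.3491e+5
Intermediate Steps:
u = 0 (u = 9*0 = 0)
A(I, d) = 4*d + I*d (A(I, d) = I*d + 4*d = 4*d + I*d)
j = 184
C(21*A(u, 4), j) - 235290 = sqrt((21*(4*(4 + 0)))**2 + 184**2) - 235290 = sqrt((21*(4*4))**2 + 33856) - 235290 = sqrt((21*16)**2 + 33856) - 235290 = sqrt(336**2 + 33856) - 235290 = sqrt(112896 + 33856) - 235290 = sqrt(146752) - 235290 = 8*sqrt(2293) - 235290 = -235290 + 8*sqrt(2293)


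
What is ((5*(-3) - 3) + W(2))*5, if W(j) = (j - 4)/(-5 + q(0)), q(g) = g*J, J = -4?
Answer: -88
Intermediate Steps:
q(g) = -4*g (q(g) = g*(-4) = -4*g)
W(j) = ⅘ - j/5 (W(j) = (j - 4)/(-5 - 4*0) = (-4 + j)/(-5 + 0) = (-4 + j)/(-5) = (-4 + j)*(-⅕) = ⅘ - j/5)
((5*(-3) - 3) + W(2))*5 = ((5*(-3) - 3) + (⅘ - ⅕*2))*5 = ((-15 - 3) + (⅘ - ⅖))*5 = (-18 + ⅖)*5 = -88/5*5 = -88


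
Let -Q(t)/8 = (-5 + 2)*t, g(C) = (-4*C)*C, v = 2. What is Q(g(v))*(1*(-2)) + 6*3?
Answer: 786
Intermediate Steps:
g(C) = -4*C²
Q(t) = 24*t (Q(t) = -8*(-5 + 2)*t = -(-24)*t = 24*t)
Q(g(v))*(1*(-2)) + 6*3 = (24*(-4*2²))*(1*(-2)) + 6*3 = (24*(-4*4))*(-2) + 18 = (24*(-16))*(-2) + 18 = -384*(-2) + 18 = 768 + 18 = 786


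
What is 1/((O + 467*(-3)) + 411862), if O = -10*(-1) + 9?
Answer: 1/410480 ≈ 2.4362e-6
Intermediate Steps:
O = 19 (O = 10 + 9 = 19)
1/((O + 467*(-3)) + 411862) = 1/((19 + 467*(-3)) + 411862) = 1/((19 - 1401) + 411862) = 1/(-1382 + 411862) = 1/410480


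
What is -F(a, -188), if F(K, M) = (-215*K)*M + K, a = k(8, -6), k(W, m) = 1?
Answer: -40421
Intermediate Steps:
a = 1
F(K, M) = K - 215*K*M (F(K, M) = -215*K*M + K = K - 215*K*M)
-F(a, -188) = -(1 - 215*(-188)) = -(1 + 40420) = -40421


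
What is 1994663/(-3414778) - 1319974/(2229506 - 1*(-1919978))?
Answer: -1598030047458/1771195834319 ≈ -0.90223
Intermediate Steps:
1994663/(-3414778) - 1319974/(2229506 - 1*(-1919978)) = 1994663*(-1/3414778) - 1319974/(2229506 + 1919978) = -1994663/3414778 - 1319974/4149484 = -1994663/3414778 - 1319974*1/4149484 = -1994663/3414778 - 659987/2074742 = -1598030047458/1771195834319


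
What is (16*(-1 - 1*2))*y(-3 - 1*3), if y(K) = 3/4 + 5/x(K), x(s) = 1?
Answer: -276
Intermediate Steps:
y(K) = 23/4 (y(K) = 3/4 + 5/1 = 3*(¼) + 5*1 = ¾ + 5 = 23/4)
(16*(-1 - 1*2))*y(-3 - 1*3) = (16*(-1 - 1*2))*(23/4) = (16*(-1 - 2))*(23/4) = (16*(-3))*(23/4) = -48*23/4 = -276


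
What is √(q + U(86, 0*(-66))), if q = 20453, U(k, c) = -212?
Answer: 3*√2249 ≈ 142.27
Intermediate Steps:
√(q + U(86, 0*(-66))) = √(20453 - 212) = √20241 = 3*√2249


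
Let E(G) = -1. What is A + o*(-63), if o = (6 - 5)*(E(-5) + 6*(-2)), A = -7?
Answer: 812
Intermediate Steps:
o = -13 (o = (6 - 5)*(-1 + 6*(-2)) = 1*(-1 - 12) = 1*(-13) = -13)
A + o*(-63) = -7 - 13*(-63) = -7 + 819 = 812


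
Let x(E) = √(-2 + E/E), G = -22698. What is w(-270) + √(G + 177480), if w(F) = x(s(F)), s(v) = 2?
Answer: I + 3*√17198 ≈ 393.42 + 1.0*I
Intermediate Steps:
x(E) = I (x(E) = √(-2 + 1) = √(-1) = I)
w(F) = I
w(-270) + √(G + 177480) = I + √(-22698 + 177480) = I + √154782 = I + 3*√17198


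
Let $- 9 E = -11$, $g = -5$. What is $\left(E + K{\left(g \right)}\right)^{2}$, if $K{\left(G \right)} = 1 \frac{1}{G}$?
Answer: $\frac{2116}{2025} \approx 1.0449$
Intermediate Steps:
$E = \frac{11}{9}$ ($E = \left(- \frac{1}{9}\right) \left(-11\right) = \frac{11}{9} \approx 1.2222$)
$K{\left(G \right)} = \frac{1}{G}$
$\left(E + K{\left(g \right)}\right)^{2} = \left(\frac{11}{9} + \frac{1}{-5}\right)^{2} = \left(\frac{11}{9} - \frac{1}{5}\right)^{2} = \left(\frac{46}{45}\right)^{2} = \frac{2116}{2025}$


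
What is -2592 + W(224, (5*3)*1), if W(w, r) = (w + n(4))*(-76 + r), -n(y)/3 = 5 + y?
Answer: -14609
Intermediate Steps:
n(y) = -15 - 3*y (n(y) = -3*(5 + y) = -15 - 3*y)
W(w, r) = (-76 + r)*(-27 + w) (W(w, r) = (w + (-15 - 3*4))*(-76 + r) = (w + (-15 - 12))*(-76 + r) = (w - 27)*(-76 + r) = (-27 + w)*(-76 + r) = (-76 + r)*(-27 + w))
-2592 + W(224, (5*3)*1) = -2592 + (2052 - 76*224 - 27*5*3 + ((5*3)*1)*224) = -2592 + (2052 - 17024 - 405 + (15*1)*224) = -2592 + (2052 - 17024 - 27*15 + 15*224) = -2592 + (2052 - 17024 - 405 + 3360) = -2592 - 12017 = -14609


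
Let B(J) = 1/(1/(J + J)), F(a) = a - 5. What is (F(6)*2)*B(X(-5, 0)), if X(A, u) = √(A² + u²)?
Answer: 20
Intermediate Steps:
F(a) = -5 + a
B(J) = 2*J (B(J) = 1/(1/(2*J)) = 2*J)
(F(6)*2)*B(X(-5, 0)) = ((-5 + 6)*2)*(2*√((-5)² + 0²)) = (1*2)*(2*√(25 + 0)) = 2*(2*√25) = 2*(2*5) = 2*10 = 20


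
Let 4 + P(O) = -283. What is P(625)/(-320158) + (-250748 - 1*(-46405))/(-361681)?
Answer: 65525848641/115795065598 ≈ 0.56588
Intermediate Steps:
P(O) = -287 (P(O) = -4 - 283 = -287)
P(625)/(-320158) + (-250748 - 1*(-46405))/(-361681) = -287/(-320158) + (-250748 - 1*(-46405))/(-361681) = -287*(-1/320158) + (-250748 + 46405)*(-1/361681) = 287/320158 - 204343*(-1/361681) = 287/320158 + 204343/361681 = 65525848641/115795065598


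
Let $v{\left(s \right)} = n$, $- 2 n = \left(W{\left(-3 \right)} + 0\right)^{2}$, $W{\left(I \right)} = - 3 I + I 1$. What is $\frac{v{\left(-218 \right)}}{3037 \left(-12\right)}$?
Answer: $\frac{3}{6074} \approx 0.00049391$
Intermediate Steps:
$W{\left(I \right)} = - 2 I$ ($W{\left(I \right)} = - 3 I + I = - 2 I$)
$n = -18$ ($n = - \frac{\left(\left(-2\right) \left(-3\right) + 0\right)^{2}}{2} = - \frac{\left(6 + 0\right)^{2}}{2} = - \frac{6^{2}}{2} = \left(- \frac{1}{2}\right) 36 = -18$)
$v{\left(s \right)} = -18$
$\frac{v{\left(-218 \right)}}{3037 \left(-12\right)} = - \frac{18}{3037 \left(-12\right)} = - \frac{18}{-36444} = \left(-18\right) \left(- \frac{1}{36444}\right) = \frac{3}{6074}$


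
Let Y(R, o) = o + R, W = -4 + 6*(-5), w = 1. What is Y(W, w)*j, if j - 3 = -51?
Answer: 1584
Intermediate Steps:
j = -48 (j = 3 - 51 = -48)
W = -34 (W = -4 - 30 = -34)
Y(R, o) = R + o
Y(W, w)*j = (-34 + 1)*(-48) = -33*(-48) = 1584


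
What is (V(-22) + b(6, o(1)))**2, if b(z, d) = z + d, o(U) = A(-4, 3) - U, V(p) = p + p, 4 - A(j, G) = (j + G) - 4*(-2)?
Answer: 1764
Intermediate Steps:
A(j, G) = -4 - G - j (A(j, G) = 4 - ((j + G) - 4*(-2)) = 4 - ((G + j) + 8) = 4 - (8 + G + j) = 4 + (-8 - G - j) = -4 - G - j)
V(p) = 2*p
o(U) = -3 - U (o(U) = (-4 - 1*3 - 1*(-4)) - U = (-4 - 3 + 4) - U = -3 - U)
b(z, d) = d + z
(V(-22) + b(6, o(1)))**2 = (2*(-22) + ((-3 - 1*1) + 6))**2 = (-44 + ((-3 - 1) + 6))**2 = (-44 + (-4 + 6))**2 = (-44 + 2)**2 = (-42)**2 = 1764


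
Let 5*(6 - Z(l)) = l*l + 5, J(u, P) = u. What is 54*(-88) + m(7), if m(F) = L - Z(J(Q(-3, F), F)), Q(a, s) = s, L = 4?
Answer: -23716/5 ≈ -4743.2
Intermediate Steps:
Z(l) = 5 - l²/5 (Z(l) = 6 - (l*l + 5)/5 = 6 - (l² + 5)/5 = 6 - (5 + l²)/5 = 6 + (-1 - l²/5) = 5 - l²/5)
m(F) = -1 + F²/5 (m(F) = 4 - (5 - F²/5) = 4 + (-5 + F²/5) = -1 + F²/5)
54*(-88) + m(7) = 54*(-88) + (-1 + (⅕)*7²) = -4752 + (-1 + (⅕)*49) = -4752 + (-1 + 49/5) = -4752 + 44/5 = -23716/5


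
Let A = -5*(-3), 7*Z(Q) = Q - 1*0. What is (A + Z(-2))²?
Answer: 10609/49 ≈ 216.51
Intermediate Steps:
Z(Q) = Q/7 (Z(Q) = (Q - 1*0)/7 = (Q + 0)/7 = Q/7)
A = 15
(A + Z(-2))² = (15 + (⅐)*(-2))² = (15 - 2/7)² = (103/7)² = 10609/49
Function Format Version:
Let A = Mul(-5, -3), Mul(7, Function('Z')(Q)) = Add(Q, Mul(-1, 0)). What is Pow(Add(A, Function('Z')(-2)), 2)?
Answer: Rational(10609, 49) ≈ 216.51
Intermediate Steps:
Function('Z')(Q) = Mul(Rational(1, 7), Q) (Function('Z')(Q) = Mul(Rational(1, 7), Add(Q, Mul(-1, 0))) = Mul(Rational(1, 7), Add(Q, 0)) = Mul(Rational(1, 7), Q))
A = 15
Pow(Add(A, Function('Z')(-2)), 2) = Pow(Add(15, Mul(Rational(1, 7), -2)), 2) = Pow(Add(15, Rational(-2, 7)), 2) = Pow(Rational(103, 7), 2) = Rational(10609, 49)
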